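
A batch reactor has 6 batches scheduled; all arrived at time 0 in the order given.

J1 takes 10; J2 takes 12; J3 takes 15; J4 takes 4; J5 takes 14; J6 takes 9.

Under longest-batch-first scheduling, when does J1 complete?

LPT (decreasing processing time): J3 J5 J2 J1 J6 J4.
J3: 0→15
J5: 15→29
J2: 29→41
J1: 41→51

51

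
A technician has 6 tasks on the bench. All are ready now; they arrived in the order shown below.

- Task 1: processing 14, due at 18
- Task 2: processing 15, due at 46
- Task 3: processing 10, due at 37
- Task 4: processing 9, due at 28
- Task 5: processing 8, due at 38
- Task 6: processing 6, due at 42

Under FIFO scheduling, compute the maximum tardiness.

20

FIFO (arrival order): Task 1 Task 2 Task 3 Task 4 Task 5 Task 6.
Task 1: 0→14, due 18, tardiness 0
Task 2: 14→29, due 46, tardiness 0
Task 3: 29→39, due 37, tardiness 2
Task 4: 39→48, due 28, tardiness 20
Task 5: 48→56, due 38, tardiness 18
Task 6: 56→62, due 42, tardiness 20
Maximum = 20.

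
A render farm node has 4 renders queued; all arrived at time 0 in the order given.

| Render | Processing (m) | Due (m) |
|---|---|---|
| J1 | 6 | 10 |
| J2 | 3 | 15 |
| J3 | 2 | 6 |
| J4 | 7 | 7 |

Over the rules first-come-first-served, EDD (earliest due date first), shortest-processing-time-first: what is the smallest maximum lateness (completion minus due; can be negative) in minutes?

5

FIFO (arrival order): J1 J2 J3 J4.
J1: 0→6, due 10, lateness -4
J2: 6→9, due 15, lateness -6
J3: 9→11, due 6, lateness 5
J4: 11→18, due 7, lateness 11
Maximum = 11.
EDD (increasing due date): J3 J4 J1 J2.
J3: 0→2, due 6, lateness -4
J4: 2→9, due 7, lateness 2
J1: 9→15, due 10, lateness 5
J2: 15→18, due 15, lateness 3
Maximum = 5.
SPT (increasing processing time): J3 J2 J1 J4.
J3: 0→2, due 6, lateness -4
J2: 2→5, due 15, lateness -10
J1: 5→11, due 10, lateness 1
J4: 11→18, due 7, lateness 11
Maximum = 11.
FIFO 11, EDD 5, SPT 11 → minimum 5.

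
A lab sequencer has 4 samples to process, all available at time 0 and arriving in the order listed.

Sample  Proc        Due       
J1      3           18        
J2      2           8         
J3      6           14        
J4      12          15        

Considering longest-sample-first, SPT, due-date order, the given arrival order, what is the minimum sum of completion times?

41

LPT (decreasing processing time): J4 J3 J1 J2.
J4: 0→12
J3: 12→18
J1: 18→21
J2: 21→23
Sum = 12+18+21+23 = 74.
SPT (increasing processing time): J2 J1 J3 J4.
J2: 0→2
J1: 2→5
J3: 5→11
J4: 11→23
Sum = 2+5+11+23 = 41.
EDD (increasing due date): J2 J3 J4 J1.
J2: 0→2
J3: 2→8
J4: 8→20
J1: 20→23
Sum = 2+8+20+23 = 53.
FIFO (arrival order): J1 J2 J3 J4.
J1: 0→3
J2: 3→5
J3: 5→11
J4: 11→23
Sum = 3+5+11+23 = 42.
LPT 74, SPT 41, EDD 53, FIFO 42 → minimum 41.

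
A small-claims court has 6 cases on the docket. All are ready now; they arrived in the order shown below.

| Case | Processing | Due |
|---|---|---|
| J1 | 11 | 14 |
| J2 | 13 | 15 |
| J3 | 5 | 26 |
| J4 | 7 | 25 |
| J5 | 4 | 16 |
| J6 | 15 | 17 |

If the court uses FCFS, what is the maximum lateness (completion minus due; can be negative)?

FIFO (arrival order): J1 J2 J3 J4 J5 J6.
J1: 0→11, due 14, lateness -3
J2: 11→24, due 15, lateness 9
J3: 24→29, due 26, lateness 3
J4: 29→36, due 25, lateness 11
J5: 36→40, due 16, lateness 24
J6: 40→55, due 17, lateness 38
Maximum = 38.

38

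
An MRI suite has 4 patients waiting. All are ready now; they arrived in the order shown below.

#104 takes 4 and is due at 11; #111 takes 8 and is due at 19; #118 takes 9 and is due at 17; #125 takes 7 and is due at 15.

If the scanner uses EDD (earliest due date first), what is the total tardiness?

EDD (increasing due date): #104 #125 #118 #111.
#104: 0→4, due 11, tardiness 0
#125: 4→11, due 15, tardiness 0
#118: 11→20, due 17, tardiness 3
#111: 20→28, due 19, tardiness 9
Sum = 0+0+3+9 = 12.

12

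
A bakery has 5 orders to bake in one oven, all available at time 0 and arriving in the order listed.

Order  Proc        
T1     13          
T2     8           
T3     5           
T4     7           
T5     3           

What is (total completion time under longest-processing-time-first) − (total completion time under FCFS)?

2

LPT (decreasing processing time): T1 T2 T4 T3 T5.
T1: 0→13
T2: 13→21
T4: 21→28
T3: 28→33
T5: 33→36
Sum = 13+21+28+33+36 = 131.
FIFO (arrival order): T1 T2 T3 T4 T5.
T1: 0→13
T2: 13→21
T3: 21→26
T4: 26→33
T5: 33→36
Sum = 13+21+26+33+36 = 129.
Difference = 131 − 129 = 2.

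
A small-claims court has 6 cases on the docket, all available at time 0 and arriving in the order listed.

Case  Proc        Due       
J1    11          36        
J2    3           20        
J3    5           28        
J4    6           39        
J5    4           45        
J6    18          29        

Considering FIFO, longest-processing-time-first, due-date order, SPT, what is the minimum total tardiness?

7

FIFO (arrival order): J1 J2 J3 J4 J5 J6.
J1: 0→11, due 36, tardiness 0
J2: 11→14, due 20, tardiness 0
J3: 14→19, due 28, tardiness 0
J4: 19→25, due 39, tardiness 0
J5: 25→29, due 45, tardiness 0
J6: 29→47, due 29, tardiness 18
Sum = 0+0+0+0+0+18 = 18.
LPT (decreasing processing time): J6 J1 J4 J3 J5 J2.
J6: 0→18, due 29, tardiness 0
J1: 18→29, due 36, tardiness 0
J4: 29→35, due 39, tardiness 0
J3: 35→40, due 28, tardiness 12
J5: 40→44, due 45, tardiness 0
J2: 44→47, due 20, tardiness 27
Sum = 0+0+0+12+0+27 = 39.
EDD (increasing due date): J2 J3 J6 J1 J4 J5.
J2: 0→3, due 20, tardiness 0
J3: 3→8, due 28, tardiness 0
J6: 8→26, due 29, tardiness 0
J1: 26→37, due 36, tardiness 1
J4: 37→43, due 39, tardiness 4
J5: 43→47, due 45, tardiness 2
Sum = 0+0+0+1+4+2 = 7.
SPT (increasing processing time): J2 J5 J3 J4 J1 J6.
J2: 0→3, due 20, tardiness 0
J5: 3→7, due 45, tardiness 0
J3: 7→12, due 28, tardiness 0
J4: 12→18, due 39, tardiness 0
J1: 18→29, due 36, tardiness 0
J6: 29→47, due 29, tardiness 18
Sum = 0+0+0+0+0+18 = 18.
FIFO 18, LPT 39, EDD 7, SPT 18 → minimum 7.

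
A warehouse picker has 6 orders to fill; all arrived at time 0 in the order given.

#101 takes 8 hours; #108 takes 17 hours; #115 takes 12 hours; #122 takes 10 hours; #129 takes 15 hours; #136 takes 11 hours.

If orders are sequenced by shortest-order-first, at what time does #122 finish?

18

SPT (increasing processing time): #101 #122 #136 #115 #129 #108.
#101: 0→8
#122: 8→18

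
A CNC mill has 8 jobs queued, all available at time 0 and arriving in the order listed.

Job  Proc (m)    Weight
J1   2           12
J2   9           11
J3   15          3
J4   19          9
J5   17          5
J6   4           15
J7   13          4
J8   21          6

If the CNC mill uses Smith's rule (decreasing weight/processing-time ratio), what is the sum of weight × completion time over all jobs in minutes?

1903

WSPT (decreasing weight/processing-time ratio): J1 J6 J2 J4 J7 J5 J8 J3.
J1: finishes 2, weight 12, w·C = 24
J6: finishes 6, weight 15, w·C = 90
J2: finishes 15, weight 11, w·C = 165
J4: finishes 34, weight 9, w·C = 306
J7: finishes 47, weight 4, w·C = 188
J5: finishes 64, weight 5, w·C = 320
J8: finishes 85, weight 6, w·C = 510
J3: finishes 100, weight 3, w·C = 300
Sum = 24+90+165+306+188+320+510+300 = 1903.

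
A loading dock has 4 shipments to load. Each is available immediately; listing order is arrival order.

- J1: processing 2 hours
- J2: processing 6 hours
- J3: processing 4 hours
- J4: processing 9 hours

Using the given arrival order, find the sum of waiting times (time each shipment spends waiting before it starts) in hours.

FIFO (arrival order): J1 J2 J3 J4.
J1: waits 0, runs 0→2
J2: waits 2, runs 2→8
J3: waits 8, runs 8→12
J4: waits 12, runs 12→21
Sum = 0+2+8+12 = 22.

22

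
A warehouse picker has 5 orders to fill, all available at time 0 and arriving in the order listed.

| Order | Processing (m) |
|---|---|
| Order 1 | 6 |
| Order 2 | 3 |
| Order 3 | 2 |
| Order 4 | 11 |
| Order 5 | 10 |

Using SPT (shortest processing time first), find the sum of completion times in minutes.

SPT (increasing processing time): Order 3 Order 2 Order 1 Order 5 Order 4.
Order 3: 0→2
Order 2: 2→5
Order 1: 5→11
Order 5: 11→21
Order 4: 21→32
Sum = 2+5+11+21+32 = 71.

71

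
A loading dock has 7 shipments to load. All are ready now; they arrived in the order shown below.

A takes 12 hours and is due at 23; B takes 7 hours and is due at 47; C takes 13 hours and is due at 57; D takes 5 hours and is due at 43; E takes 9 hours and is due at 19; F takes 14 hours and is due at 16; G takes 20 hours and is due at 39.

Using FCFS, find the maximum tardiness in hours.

FIFO (arrival order): A B C D E F G.
A: 0→12, due 23, tardiness 0
B: 12→19, due 47, tardiness 0
C: 19→32, due 57, tardiness 0
D: 32→37, due 43, tardiness 0
E: 37→46, due 19, tardiness 27
F: 46→60, due 16, tardiness 44
G: 60→80, due 39, tardiness 41
Maximum = 44.

44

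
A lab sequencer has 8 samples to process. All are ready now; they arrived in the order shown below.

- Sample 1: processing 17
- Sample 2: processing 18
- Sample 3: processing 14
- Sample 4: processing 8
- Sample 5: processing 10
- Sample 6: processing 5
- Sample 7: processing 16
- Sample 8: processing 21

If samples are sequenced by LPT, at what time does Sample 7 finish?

72

LPT (decreasing processing time): Sample 8 Sample 2 Sample 1 Sample 7 Sample 3 Sample 5 Sample 4 Sample 6.
Sample 8: 0→21
Sample 2: 21→39
Sample 1: 39→56
Sample 7: 56→72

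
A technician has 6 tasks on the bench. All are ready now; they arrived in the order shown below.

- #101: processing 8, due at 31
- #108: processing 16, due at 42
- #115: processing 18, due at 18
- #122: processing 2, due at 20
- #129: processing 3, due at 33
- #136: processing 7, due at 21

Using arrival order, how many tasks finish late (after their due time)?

FIFO (arrival order): #101 #108 #115 #122 #129 #136.
#101: 0→8, due 31, tardiness 0
#108: 8→24, due 42, tardiness 0
#115: 24→42, due 18, tardiness 24
#122: 42→44, due 20, tardiness 24
#129: 44→47, due 33, tardiness 14
#136: 47→54, due 21, tardiness 33
Late tasks: 4.

4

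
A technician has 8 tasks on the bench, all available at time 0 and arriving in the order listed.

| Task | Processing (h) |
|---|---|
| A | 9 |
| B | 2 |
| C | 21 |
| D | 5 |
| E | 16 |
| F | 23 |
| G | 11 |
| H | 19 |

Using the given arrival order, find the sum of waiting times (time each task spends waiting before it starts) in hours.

305

FIFO (arrival order): A B C D E F G H.
A: waits 0, runs 0→9
B: waits 9, runs 9→11
C: waits 11, runs 11→32
D: waits 32, runs 32→37
E: waits 37, runs 37→53
F: waits 53, runs 53→76
G: waits 76, runs 76→87
H: waits 87, runs 87→106
Sum = 0+9+11+32+37+53+76+87 = 305.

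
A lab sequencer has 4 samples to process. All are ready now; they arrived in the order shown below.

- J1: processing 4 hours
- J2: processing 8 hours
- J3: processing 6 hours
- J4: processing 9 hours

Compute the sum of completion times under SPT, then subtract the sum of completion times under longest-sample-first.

SPT (increasing processing time): J1 J3 J2 J4.
J1: 0→4
J3: 4→10
J2: 10→18
J4: 18→27
Sum = 4+10+18+27 = 59.
LPT (decreasing processing time): J4 J2 J3 J1.
J4: 0→9
J2: 9→17
J3: 17→23
J1: 23→27
Sum = 9+17+23+27 = 76.
Difference = 59 − 76 = -17.

-17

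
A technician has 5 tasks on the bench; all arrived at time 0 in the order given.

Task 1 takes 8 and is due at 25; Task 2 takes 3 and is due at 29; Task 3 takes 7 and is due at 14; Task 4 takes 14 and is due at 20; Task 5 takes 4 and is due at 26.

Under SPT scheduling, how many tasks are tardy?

1

SPT (increasing processing time): Task 2 Task 5 Task 3 Task 1 Task 4.
Task 2: 0→3, due 29, tardiness 0
Task 5: 3→7, due 26, tardiness 0
Task 3: 7→14, due 14, tardiness 0
Task 1: 14→22, due 25, tardiness 0
Task 4: 22→36, due 20, tardiness 16
Late tasks: 1.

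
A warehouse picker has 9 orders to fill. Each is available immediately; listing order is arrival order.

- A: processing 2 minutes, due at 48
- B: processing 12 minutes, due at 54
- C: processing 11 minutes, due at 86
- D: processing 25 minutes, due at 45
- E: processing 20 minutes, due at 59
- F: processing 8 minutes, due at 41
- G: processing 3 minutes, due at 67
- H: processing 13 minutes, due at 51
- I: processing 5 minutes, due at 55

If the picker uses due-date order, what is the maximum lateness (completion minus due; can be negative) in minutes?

26

EDD (increasing due date): F D A H B I E G C.
F: 0→8, due 41, lateness -33
D: 8→33, due 45, lateness -12
A: 33→35, due 48, lateness -13
H: 35→48, due 51, lateness -3
B: 48→60, due 54, lateness 6
I: 60→65, due 55, lateness 10
E: 65→85, due 59, lateness 26
G: 85→88, due 67, lateness 21
C: 88→99, due 86, lateness 13
Maximum = 26.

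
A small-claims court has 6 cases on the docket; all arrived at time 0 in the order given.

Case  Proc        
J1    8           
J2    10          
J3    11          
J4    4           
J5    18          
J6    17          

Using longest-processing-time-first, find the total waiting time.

LPT (decreasing processing time): J5 J6 J3 J2 J1 J4.
J5: waits 0, runs 0→18
J6: waits 18, runs 18→35
J3: waits 35, runs 35→46
J2: waits 46, runs 46→56
J1: waits 56, runs 56→64
J4: waits 64, runs 64→68
Sum = 0+18+35+46+56+64 = 219.

219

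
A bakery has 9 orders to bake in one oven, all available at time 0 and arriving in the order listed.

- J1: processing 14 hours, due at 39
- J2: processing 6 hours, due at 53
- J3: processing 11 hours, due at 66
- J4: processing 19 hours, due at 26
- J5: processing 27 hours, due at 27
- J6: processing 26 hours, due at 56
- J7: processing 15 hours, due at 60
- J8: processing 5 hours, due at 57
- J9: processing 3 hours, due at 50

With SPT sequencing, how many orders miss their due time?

SPT (increasing processing time): J9 J8 J2 J3 J1 J7 J4 J6 J5.
J9: 0→3, due 50, tardiness 0
J8: 3→8, due 57, tardiness 0
J2: 8→14, due 53, tardiness 0
J3: 14→25, due 66, tardiness 0
J1: 25→39, due 39, tardiness 0
J7: 39→54, due 60, tardiness 0
J4: 54→73, due 26, tardiness 47
J6: 73→99, due 56, tardiness 43
J5: 99→126, due 27, tardiness 99
Late orders: 3.

3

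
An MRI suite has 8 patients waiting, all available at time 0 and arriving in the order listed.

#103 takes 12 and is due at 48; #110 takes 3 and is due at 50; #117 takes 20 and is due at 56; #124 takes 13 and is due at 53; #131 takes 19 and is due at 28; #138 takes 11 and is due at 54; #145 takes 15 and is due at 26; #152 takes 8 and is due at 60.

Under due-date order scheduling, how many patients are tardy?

5

EDD (increasing due date): #145 #131 #103 #110 #124 #138 #117 #152.
#145: 0→15, due 26, tardiness 0
#131: 15→34, due 28, tardiness 6
#103: 34→46, due 48, tardiness 0
#110: 46→49, due 50, tardiness 0
#124: 49→62, due 53, tardiness 9
#138: 62→73, due 54, tardiness 19
#117: 73→93, due 56, tardiness 37
#152: 93→101, due 60, tardiness 41
Late patients: 5.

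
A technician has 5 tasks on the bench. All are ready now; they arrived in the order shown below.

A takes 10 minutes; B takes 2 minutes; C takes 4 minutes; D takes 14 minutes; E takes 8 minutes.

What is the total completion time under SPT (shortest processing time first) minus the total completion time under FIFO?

SPT (increasing processing time): B C E A D.
B: 0→2
C: 2→6
E: 6→14
A: 14→24
D: 24→38
Sum = 2+6+14+24+38 = 84.
FIFO (arrival order): A B C D E.
A: 0→10
B: 10→12
C: 12→16
D: 16→30
E: 30→38
Sum = 10+12+16+30+38 = 106.
Difference = 84 − 106 = -22.

-22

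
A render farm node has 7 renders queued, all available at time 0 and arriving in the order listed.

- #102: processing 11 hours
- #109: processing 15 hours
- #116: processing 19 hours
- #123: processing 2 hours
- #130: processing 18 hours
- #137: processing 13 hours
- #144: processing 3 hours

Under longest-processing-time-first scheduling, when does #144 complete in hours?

79

LPT (decreasing processing time): #116 #130 #109 #137 #102 #144 #123.
#116: 0→19
#130: 19→37
#109: 37→52
#137: 52→65
#102: 65→76
#144: 76→79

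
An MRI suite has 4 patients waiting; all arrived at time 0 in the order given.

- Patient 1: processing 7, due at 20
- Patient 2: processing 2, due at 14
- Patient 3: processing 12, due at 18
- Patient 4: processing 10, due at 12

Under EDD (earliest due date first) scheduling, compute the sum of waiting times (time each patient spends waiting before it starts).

EDD (increasing due date): Patient 4 Patient 2 Patient 3 Patient 1.
Patient 4: waits 0, runs 0→10
Patient 2: waits 10, runs 10→12
Patient 3: waits 12, runs 12→24
Patient 1: waits 24, runs 24→31
Sum = 0+10+12+24 = 46.

46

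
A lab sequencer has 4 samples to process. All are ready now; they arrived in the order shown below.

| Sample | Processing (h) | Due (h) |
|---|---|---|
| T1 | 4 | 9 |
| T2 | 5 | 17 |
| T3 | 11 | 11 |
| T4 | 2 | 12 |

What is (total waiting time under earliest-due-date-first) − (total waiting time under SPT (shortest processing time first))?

17

EDD (increasing due date): T1 T3 T4 T2.
T1: waits 0, runs 0→4
T3: waits 4, runs 4→15
T4: waits 15, runs 15→17
T2: waits 17, runs 17→22
Sum = 0+4+15+17 = 36.
SPT (increasing processing time): T4 T1 T2 T3.
T4: waits 0, runs 0→2
T1: waits 2, runs 2→6
T2: waits 6, runs 6→11
T3: waits 11, runs 11→22
Sum = 0+2+6+11 = 19.
Difference = 36 − 19 = 17.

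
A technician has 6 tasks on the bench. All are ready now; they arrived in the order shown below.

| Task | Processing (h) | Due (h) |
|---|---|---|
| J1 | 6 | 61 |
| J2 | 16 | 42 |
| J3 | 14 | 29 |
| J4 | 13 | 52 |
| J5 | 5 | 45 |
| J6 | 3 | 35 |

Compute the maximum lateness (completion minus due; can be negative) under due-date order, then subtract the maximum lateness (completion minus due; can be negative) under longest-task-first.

EDD (increasing due date): J3 J6 J2 J5 J4 J1.
J3: 0→14, due 29, lateness -15
J6: 14→17, due 35, lateness -18
J2: 17→33, due 42, lateness -9
J5: 33→38, due 45, lateness -7
J4: 38→51, due 52, lateness -1
J1: 51→57, due 61, lateness -4
Maximum = -1.
LPT (decreasing processing time): J2 J3 J4 J1 J5 J6.
J2: 0→16, due 42, lateness -26
J3: 16→30, due 29, lateness 1
J4: 30→43, due 52, lateness -9
J1: 43→49, due 61, lateness -12
J5: 49→54, due 45, lateness 9
J6: 54→57, due 35, lateness 22
Maximum = 22.
Difference = -1 − 22 = -23.

-23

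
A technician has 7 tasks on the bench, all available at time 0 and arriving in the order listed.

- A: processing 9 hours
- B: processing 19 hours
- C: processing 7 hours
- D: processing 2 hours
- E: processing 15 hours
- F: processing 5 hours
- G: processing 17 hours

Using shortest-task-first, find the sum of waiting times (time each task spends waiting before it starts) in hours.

SPT (increasing processing time): D F C A E G B.
D: waits 0, runs 0→2
F: waits 2, runs 2→7
C: waits 7, runs 7→14
A: waits 14, runs 14→23
E: waits 23, runs 23→38
G: waits 38, runs 38→55
B: waits 55, runs 55→74
Sum = 0+2+7+14+23+38+55 = 139.

139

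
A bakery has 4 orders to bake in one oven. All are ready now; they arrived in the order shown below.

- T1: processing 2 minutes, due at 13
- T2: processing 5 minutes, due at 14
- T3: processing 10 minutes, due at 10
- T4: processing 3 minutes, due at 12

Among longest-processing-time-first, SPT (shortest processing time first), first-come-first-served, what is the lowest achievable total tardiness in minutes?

LPT (decreasing processing time): T3 T2 T4 T1.
T3: 0→10, due 10, tardiness 0
T2: 10→15, due 14, tardiness 1
T4: 15→18, due 12, tardiness 6
T1: 18→20, due 13, tardiness 7
Sum = 0+1+6+7 = 14.
SPT (increasing processing time): T1 T4 T2 T3.
T1: 0→2, due 13, tardiness 0
T4: 2→5, due 12, tardiness 0
T2: 5→10, due 14, tardiness 0
T3: 10→20, due 10, tardiness 10
Sum = 0+0+0+10 = 10.
FIFO (arrival order): T1 T2 T3 T4.
T1: 0→2, due 13, tardiness 0
T2: 2→7, due 14, tardiness 0
T3: 7→17, due 10, tardiness 7
T4: 17→20, due 12, tardiness 8
Sum = 0+0+7+8 = 15.
LPT 14, SPT 10, FIFO 15 → minimum 10.

10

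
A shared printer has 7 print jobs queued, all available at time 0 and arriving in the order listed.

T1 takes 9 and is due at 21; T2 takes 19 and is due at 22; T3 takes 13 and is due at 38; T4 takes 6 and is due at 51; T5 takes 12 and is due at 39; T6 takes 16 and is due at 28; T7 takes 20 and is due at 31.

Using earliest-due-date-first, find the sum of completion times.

406

EDD (increasing due date): T1 T2 T6 T7 T3 T5 T4.
T1: 0→9
T2: 9→28
T6: 28→44
T7: 44→64
T3: 64→77
T5: 77→89
T4: 89→95
Sum = 9+28+44+64+77+89+95 = 406.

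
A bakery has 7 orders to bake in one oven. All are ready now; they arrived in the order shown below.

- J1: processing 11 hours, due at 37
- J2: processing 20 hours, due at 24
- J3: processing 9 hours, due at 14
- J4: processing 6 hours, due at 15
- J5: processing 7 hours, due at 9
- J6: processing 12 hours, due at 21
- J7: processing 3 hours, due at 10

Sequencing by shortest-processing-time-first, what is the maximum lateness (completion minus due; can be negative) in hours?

44

SPT (increasing processing time): J7 J4 J5 J3 J1 J6 J2.
J7: 0→3, due 10, lateness -7
J4: 3→9, due 15, lateness -6
J5: 9→16, due 9, lateness 7
J3: 16→25, due 14, lateness 11
J1: 25→36, due 37, lateness -1
J6: 36→48, due 21, lateness 27
J2: 48→68, due 24, lateness 44
Maximum = 44.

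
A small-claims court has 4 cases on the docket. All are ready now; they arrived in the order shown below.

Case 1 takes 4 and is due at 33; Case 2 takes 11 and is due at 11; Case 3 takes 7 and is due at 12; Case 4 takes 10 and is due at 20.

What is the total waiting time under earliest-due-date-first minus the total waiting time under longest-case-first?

EDD (increasing due date): Case 2 Case 3 Case 4 Case 1.
Case 2: waits 0, runs 0→11
Case 3: waits 11, runs 11→18
Case 4: waits 18, runs 18→28
Case 1: waits 28, runs 28→32
Sum = 0+11+18+28 = 57.
LPT (decreasing processing time): Case 2 Case 4 Case 3 Case 1.
Case 2: waits 0, runs 0→11
Case 4: waits 11, runs 11→21
Case 3: waits 21, runs 21→28
Case 1: waits 28, runs 28→32
Sum = 0+11+21+28 = 60.
Difference = 57 − 60 = -3.

-3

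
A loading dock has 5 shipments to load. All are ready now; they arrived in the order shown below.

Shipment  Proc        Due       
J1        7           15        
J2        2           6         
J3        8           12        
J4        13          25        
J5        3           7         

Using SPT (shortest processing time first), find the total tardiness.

SPT (increasing processing time): J2 J5 J1 J3 J4.
J2: 0→2, due 6, tardiness 0
J5: 2→5, due 7, tardiness 0
J1: 5→12, due 15, tardiness 0
J3: 12→20, due 12, tardiness 8
J4: 20→33, due 25, tardiness 8
Sum = 0+0+0+8+8 = 16.

16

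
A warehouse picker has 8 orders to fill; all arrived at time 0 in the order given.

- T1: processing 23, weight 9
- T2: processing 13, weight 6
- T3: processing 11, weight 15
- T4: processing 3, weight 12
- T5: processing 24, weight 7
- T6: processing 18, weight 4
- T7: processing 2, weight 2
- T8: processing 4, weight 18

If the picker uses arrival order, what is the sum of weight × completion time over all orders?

4566

FIFO (arrival order): T1 T2 T3 T4 T5 T6 T7 T8.
T1: finishes 23, weight 9, w·C = 207
T2: finishes 36, weight 6, w·C = 216
T3: finishes 47, weight 15, w·C = 705
T4: finishes 50, weight 12, w·C = 600
T5: finishes 74, weight 7, w·C = 518
T6: finishes 92, weight 4, w·C = 368
T7: finishes 94, weight 2, w·C = 188
T8: finishes 98, weight 18, w·C = 1764
Sum = 207+216+705+600+518+368+188+1764 = 4566.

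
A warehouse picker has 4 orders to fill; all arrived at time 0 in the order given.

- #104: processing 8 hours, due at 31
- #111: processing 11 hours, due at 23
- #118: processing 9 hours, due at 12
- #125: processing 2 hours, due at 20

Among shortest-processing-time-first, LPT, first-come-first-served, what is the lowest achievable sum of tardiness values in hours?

14

SPT (increasing processing time): #125 #104 #118 #111.
#125: 0→2, due 20, tardiness 0
#104: 2→10, due 31, tardiness 0
#118: 10→19, due 12, tardiness 7
#111: 19→30, due 23, tardiness 7
Sum = 0+0+7+7 = 14.
LPT (decreasing processing time): #111 #118 #104 #125.
#111: 0→11, due 23, tardiness 0
#118: 11→20, due 12, tardiness 8
#104: 20→28, due 31, tardiness 0
#125: 28→30, due 20, tardiness 10
Sum = 0+8+0+10 = 18.
FIFO (arrival order): #104 #111 #118 #125.
#104: 0→8, due 31, tardiness 0
#111: 8→19, due 23, tardiness 0
#118: 19→28, due 12, tardiness 16
#125: 28→30, due 20, tardiness 10
Sum = 0+0+16+10 = 26.
SPT 14, LPT 18, FIFO 26 → minimum 14.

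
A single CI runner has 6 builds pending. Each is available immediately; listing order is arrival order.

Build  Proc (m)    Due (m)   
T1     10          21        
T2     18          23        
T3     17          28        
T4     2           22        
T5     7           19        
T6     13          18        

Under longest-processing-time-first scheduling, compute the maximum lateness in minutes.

46

LPT (decreasing processing time): T2 T3 T6 T1 T5 T4.
T2: 0→18, due 23, lateness -5
T3: 18→35, due 28, lateness 7
T6: 35→48, due 18, lateness 30
T1: 48→58, due 21, lateness 37
T5: 58→65, due 19, lateness 46
T4: 65→67, due 22, lateness 45
Maximum = 46.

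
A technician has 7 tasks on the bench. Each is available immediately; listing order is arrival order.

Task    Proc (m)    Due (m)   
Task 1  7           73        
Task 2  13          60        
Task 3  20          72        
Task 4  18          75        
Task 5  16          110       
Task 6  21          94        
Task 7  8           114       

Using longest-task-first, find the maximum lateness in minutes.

LPT (decreasing processing time): Task 6 Task 3 Task 4 Task 5 Task 2 Task 7 Task 1.
Task 6: 0→21, due 94, lateness -73
Task 3: 21→41, due 72, lateness -31
Task 4: 41→59, due 75, lateness -16
Task 5: 59→75, due 110, lateness -35
Task 2: 75→88, due 60, lateness 28
Task 7: 88→96, due 114, lateness -18
Task 1: 96→103, due 73, lateness 30
Maximum = 30.

30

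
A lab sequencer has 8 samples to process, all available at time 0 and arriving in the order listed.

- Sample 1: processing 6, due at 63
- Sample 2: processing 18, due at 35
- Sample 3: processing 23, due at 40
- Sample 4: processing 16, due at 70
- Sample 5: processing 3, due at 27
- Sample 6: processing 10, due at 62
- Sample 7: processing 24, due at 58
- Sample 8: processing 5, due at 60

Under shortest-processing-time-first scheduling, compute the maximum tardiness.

SPT (increasing processing time): Sample 5 Sample 8 Sample 1 Sample 6 Sample 4 Sample 2 Sample 3 Sample 7.
Sample 5: 0→3, due 27, tardiness 0
Sample 8: 3→8, due 60, tardiness 0
Sample 1: 8→14, due 63, tardiness 0
Sample 6: 14→24, due 62, tardiness 0
Sample 4: 24→40, due 70, tardiness 0
Sample 2: 40→58, due 35, tardiness 23
Sample 3: 58→81, due 40, tardiness 41
Sample 7: 81→105, due 58, tardiness 47
Maximum = 47.

47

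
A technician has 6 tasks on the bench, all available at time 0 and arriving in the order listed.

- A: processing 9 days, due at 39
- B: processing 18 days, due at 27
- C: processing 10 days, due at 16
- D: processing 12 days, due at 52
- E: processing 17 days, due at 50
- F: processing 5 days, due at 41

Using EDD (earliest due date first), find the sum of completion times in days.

247

EDD (increasing due date): C B A F E D.
C: 0→10
B: 10→28
A: 28→37
F: 37→42
E: 42→59
D: 59→71
Sum = 10+28+37+42+59+71 = 247.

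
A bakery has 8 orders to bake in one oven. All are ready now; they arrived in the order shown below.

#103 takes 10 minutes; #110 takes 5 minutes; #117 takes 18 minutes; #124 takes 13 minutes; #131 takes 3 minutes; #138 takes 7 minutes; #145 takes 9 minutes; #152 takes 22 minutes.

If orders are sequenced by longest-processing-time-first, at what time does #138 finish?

79

LPT (decreasing processing time): #152 #117 #124 #103 #145 #138 #110 #131.
#152: 0→22
#117: 22→40
#124: 40→53
#103: 53→63
#145: 63→72
#138: 72→79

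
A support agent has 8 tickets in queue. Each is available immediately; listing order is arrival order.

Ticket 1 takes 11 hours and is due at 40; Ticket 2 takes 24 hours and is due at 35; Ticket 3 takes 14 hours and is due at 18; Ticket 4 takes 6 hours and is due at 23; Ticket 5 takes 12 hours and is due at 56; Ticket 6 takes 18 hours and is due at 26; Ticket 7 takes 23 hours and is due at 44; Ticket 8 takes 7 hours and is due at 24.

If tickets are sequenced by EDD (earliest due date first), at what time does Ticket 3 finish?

EDD (increasing due date): Ticket 3 Ticket 4 Ticket 8 Ticket 6 Ticket 2 Ticket 1 Ticket 7 Ticket 5.
Ticket 3: 0→14

14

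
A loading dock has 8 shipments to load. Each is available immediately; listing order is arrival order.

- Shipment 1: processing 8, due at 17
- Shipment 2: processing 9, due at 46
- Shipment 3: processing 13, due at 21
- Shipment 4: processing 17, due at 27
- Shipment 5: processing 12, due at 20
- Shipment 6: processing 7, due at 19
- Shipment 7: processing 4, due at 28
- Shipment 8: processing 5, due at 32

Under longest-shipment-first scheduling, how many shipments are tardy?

7

LPT (decreasing processing time): Shipment 4 Shipment 3 Shipment 5 Shipment 2 Shipment 1 Shipment 6 Shipment 8 Shipment 7.
Shipment 4: 0→17, due 27, tardiness 0
Shipment 3: 17→30, due 21, tardiness 9
Shipment 5: 30→42, due 20, tardiness 22
Shipment 2: 42→51, due 46, tardiness 5
Shipment 1: 51→59, due 17, tardiness 42
Shipment 6: 59→66, due 19, tardiness 47
Shipment 8: 66→71, due 32, tardiness 39
Shipment 7: 71→75, due 28, tardiness 47
Late shipments: 7.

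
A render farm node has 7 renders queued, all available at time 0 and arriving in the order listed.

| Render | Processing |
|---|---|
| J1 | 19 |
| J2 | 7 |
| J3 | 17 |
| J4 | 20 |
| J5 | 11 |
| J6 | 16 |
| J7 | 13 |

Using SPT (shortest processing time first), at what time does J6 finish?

SPT (increasing processing time): J2 J5 J7 J6 J3 J1 J4.
J2: 0→7
J5: 7→18
J7: 18→31
J6: 31→47

47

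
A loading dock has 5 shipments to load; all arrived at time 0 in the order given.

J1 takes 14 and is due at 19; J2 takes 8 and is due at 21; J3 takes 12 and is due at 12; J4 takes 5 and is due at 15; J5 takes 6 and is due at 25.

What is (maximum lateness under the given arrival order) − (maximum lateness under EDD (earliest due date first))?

FIFO (arrival order): J1 J2 J3 J4 J5.
J1: 0→14, due 19, lateness -5
J2: 14→22, due 21, lateness 1
J3: 22→34, due 12, lateness 22
J4: 34→39, due 15, lateness 24
J5: 39→45, due 25, lateness 20
Maximum = 24.
EDD (increasing due date): J3 J4 J1 J2 J5.
J3: 0→12, due 12, lateness 0
J4: 12→17, due 15, lateness 2
J1: 17→31, due 19, lateness 12
J2: 31→39, due 21, lateness 18
J5: 39→45, due 25, lateness 20
Maximum = 20.
Difference = 24 − 20 = 4.

4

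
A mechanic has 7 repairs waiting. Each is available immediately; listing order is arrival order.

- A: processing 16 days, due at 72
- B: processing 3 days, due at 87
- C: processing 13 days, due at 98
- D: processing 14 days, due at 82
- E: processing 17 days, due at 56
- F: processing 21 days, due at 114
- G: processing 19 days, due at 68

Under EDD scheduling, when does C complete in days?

EDD (increasing due date): E G A D B C F.
E: 0→17
G: 17→36
A: 36→52
D: 52→66
B: 66→69
C: 69→82

82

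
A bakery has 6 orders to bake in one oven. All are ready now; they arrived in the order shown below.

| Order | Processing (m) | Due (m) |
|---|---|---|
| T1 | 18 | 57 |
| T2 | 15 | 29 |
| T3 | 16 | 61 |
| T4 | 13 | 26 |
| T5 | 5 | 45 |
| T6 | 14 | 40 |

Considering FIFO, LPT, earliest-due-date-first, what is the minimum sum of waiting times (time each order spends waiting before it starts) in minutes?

195

FIFO (arrival order): T1 T2 T3 T4 T5 T6.
T1: waits 0, runs 0→18
T2: waits 18, runs 18→33
T3: waits 33, runs 33→49
T4: waits 49, runs 49→62
T5: waits 62, runs 62→67
T6: waits 67, runs 67→81
Sum = 0+18+33+49+62+67 = 229.
LPT (decreasing processing time): T1 T3 T2 T6 T4 T5.
T1: waits 0, runs 0→18
T3: waits 18, runs 18→34
T2: waits 34, runs 34→49
T6: waits 49, runs 49→63
T4: waits 63, runs 63→76
T5: waits 76, runs 76→81
Sum = 0+18+34+49+63+76 = 240.
EDD (increasing due date): T4 T2 T6 T5 T1 T3.
T4: waits 0, runs 0→13
T2: waits 13, runs 13→28
T6: waits 28, runs 28→42
T5: waits 42, runs 42→47
T1: waits 47, runs 47→65
T3: waits 65, runs 65→81
Sum = 0+13+28+42+47+65 = 195.
FIFO 229, LPT 240, EDD 195 → minimum 195.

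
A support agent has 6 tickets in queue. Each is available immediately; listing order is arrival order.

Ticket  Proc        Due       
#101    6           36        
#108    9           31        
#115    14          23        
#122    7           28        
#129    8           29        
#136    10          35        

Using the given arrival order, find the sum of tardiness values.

FIFO (arrival order): #101 #108 #115 #122 #129 #136.
#101: 0→6, due 36, tardiness 0
#108: 6→15, due 31, tardiness 0
#115: 15→29, due 23, tardiness 6
#122: 29→36, due 28, tardiness 8
#129: 36→44, due 29, tardiness 15
#136: 44→54, due 35, tardiness 19
Sum = 0+0+6+8+15+19 = 48.

48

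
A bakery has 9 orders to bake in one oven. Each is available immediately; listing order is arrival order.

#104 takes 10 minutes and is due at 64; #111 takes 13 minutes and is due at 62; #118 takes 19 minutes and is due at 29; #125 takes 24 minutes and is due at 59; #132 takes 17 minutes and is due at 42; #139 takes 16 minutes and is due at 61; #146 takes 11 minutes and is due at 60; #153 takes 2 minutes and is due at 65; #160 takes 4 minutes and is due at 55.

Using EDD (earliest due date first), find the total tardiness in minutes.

EDD (increasing due date): #118 #132 #160 #125 #146 #139 #111 #104 #153.
#118: 0→19, due 29, tardiness 0
#132: 19→36, due 42, tardiness 0
#160: 36→40, due 55, tardiness 0
#125: 40→64, due 59, tardiness 5
#146: 64→75, due 60, tardiness 15
#139: 75→91, due 61, tardiness 30
#111: 91→104, due 62, tardiness 42
#104: 104→114, due 64, tardiness 50
#153: 114→116, due 65, tardiness 51
Sum = 0+0+0+5+15+30+42+50+51 = 193.

193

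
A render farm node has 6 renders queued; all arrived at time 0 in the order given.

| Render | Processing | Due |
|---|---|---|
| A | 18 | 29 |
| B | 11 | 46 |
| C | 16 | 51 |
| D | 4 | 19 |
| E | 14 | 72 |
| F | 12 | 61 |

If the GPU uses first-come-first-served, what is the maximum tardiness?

FIFO (arrival order): A B C D E F.
A: 0→18, due 29, tardiness 0
B: 18→29, due 46, tardiness 0
C: 29→45, due 51, tardiness 0
D: 45→49, due 19, tardiness 30
E: 49→63, due 72, tardiness 0
F: 63→75, due 61, tardiness 14
Maximum = 30.

30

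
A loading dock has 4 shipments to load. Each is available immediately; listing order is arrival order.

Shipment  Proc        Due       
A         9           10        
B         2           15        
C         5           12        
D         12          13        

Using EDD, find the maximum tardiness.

13

EDD (increasing due date): A C D B.
A: 0→9, due 10, tardiness 0
C: 9→14, due 12, tardiness 2
D: 14→26, due 13, tardiness 13
B: 26→28, due 15, tardiness 13
Maximum = 13.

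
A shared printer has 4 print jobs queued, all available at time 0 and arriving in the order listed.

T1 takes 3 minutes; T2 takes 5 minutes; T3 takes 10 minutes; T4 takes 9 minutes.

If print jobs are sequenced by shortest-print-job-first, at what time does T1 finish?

3

SPT (increasing processing time): T1 T2 T4 T3.
T1: 0→3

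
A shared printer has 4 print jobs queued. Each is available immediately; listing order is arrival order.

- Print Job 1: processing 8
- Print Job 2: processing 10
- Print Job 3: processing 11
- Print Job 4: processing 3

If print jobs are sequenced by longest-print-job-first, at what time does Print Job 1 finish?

29

LPT (decreasing processing time): Print Job 3 Print Job 2 Print Job 1 Print Job 4.
Print Job 3: 0→11
Print Job 2: 11→21
Print Job 1: 21→29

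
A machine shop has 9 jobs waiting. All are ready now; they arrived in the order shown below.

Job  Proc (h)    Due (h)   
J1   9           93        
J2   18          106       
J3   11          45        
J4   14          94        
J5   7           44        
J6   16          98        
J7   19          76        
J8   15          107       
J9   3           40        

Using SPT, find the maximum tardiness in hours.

36

SPT (increasing processing time): J9 J5 J1 J3 J4 J8 J6 J2 J7.
J9: 0→3, due 40, tardiness 0
J5: 3→10, due 44, tardiness 0
J1: 10→19, due 93, tardiness 0
J3: 19→30, due 45, tardiness 0
J4: 30→44, due 94, tardiness 0
J8: 44→59, due 107, tardiness 0
J6: 59→75, due 98, tardiness 0
J2: 75→93, due 106, tardiness 0
J7: 93→112, due 76, tardiness 36
Maximum = 36.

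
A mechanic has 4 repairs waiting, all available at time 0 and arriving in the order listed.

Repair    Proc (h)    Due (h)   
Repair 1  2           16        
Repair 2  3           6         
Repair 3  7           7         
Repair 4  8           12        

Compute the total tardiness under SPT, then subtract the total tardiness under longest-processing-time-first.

SPT (increasing processing time): Repair 1 Repair 2 Repair 3 Repair 4.
Repair 1: 0→2, due 16, tardiness 0
Repair 2: 2→5, due 6, tardiness 0
Repair 3: 5→12, due 7, tardiness 5
Repair 4: 12→20, due 12, tardiness 8
Sum = 0+0+5+8 = 13.
LPT (decreasing processing time): Repair 4 Repair 3 Repair 2 Repair 1.
Repair 4: 0→8, due 12, tardiness 0
Repair 3: 8→15, due 7, tardiness 8
Repair 2: 15→18, due 6, tardiness 12
Repair 1: 18→20, due 16, tardiness 4
Sum = 0+8+12+4 = 24.
Difference = 13 − 24 = -11.

-11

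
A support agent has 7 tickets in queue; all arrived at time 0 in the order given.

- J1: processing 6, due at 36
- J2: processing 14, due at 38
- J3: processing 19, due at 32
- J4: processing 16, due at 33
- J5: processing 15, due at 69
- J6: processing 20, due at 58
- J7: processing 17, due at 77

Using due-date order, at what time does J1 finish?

EDD (increasing due date): J3 J4 J1 J2 J6 J5 J7.
J3: 0→19
J4: 19→35
J1: 35→41

41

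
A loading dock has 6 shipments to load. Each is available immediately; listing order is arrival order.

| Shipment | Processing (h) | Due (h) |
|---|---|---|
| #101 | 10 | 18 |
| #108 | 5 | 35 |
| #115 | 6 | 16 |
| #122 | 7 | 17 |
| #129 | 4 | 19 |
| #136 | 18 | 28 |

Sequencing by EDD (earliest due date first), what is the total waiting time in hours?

114

EDD (increasing due date): #115 #122 #101 #129 #136 #108.
#115: waits 0, runs 0→6
#122: waits 6, runs 6→13
#101: waits 13, runs 13→23
#129: waits 23, runs 23→27
#136: waits 27, runs 27→45
#108: waits 45, runs 45→50
Sum = 0+6+13+23+27+45 = 114.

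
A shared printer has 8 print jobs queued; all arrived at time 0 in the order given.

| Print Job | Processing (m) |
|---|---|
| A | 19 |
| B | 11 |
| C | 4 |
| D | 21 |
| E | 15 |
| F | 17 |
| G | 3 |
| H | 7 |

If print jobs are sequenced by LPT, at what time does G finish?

LPT (decreasing processing time): D A F E B H C G.
D: 0→21
A: 21→40
F: 40→57
E: 57→72
B: 72→83
H: 83→90
C: 90→94
G: 94→97

97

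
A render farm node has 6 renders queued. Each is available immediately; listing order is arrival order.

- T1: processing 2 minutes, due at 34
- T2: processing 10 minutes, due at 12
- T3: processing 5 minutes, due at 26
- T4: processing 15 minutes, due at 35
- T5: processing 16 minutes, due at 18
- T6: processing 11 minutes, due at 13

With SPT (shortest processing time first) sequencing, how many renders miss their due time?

4

SPT (increasing processing time): T1 T3 T2 T6 T4 T5.
T1: 0→2, due 34, tardiness 0
T3: 2→7, due 26, tardiness 0
T2: 7→17, due 12, tardiness 5
T6: 17→28, due 13, tardiness 15
T4: 28→43, due 35, tardiness 8
T5: 43→59, due 18, tardiness 41
Late renders: 4.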